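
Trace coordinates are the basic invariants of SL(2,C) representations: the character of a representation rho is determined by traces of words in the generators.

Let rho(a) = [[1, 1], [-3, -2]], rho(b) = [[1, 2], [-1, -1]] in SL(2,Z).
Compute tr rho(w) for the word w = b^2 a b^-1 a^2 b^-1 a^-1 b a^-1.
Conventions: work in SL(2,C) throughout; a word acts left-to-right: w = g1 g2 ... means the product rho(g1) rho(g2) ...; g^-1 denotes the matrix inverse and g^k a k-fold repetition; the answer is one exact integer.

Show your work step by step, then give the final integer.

rho(b) = [[1, 2], [-1, -1]]
... * rho(b) = [[1, 2], [-1, -1]]  ->  [[-1, 0], [0, -1]]
... * rho(a) = [[1, 1], [-3, -2]]  ->  [[-1, -1], [3, 2]]
... * rho(b^-1) = [[-1, -2], [1, 1]]  ->  [[0, 1], [-1, -4]]
... * rho(a) = [[1, 1], [-3, -2]]  ->  [[-3, -2], [11, 7]]
... * rho(a) = [[1, 1], [-3, -2]]  ->  [[3, 1], [-10, -3]]
... * rho(b^-1) = [[-1, -2], [1, 1]]  ->  [[-2, -5], [7, 17]]
... * rho(a^-1) = [[-2, -1], [3, 1]]  ->  [[-11, -3], [37, 10]]
... * rho(b) = [[1, 2], [-1, -1]]  ->  [[-8, -19], [27, 64]]
... * rho(a^-1) = [[-2, -1], [3, 1]]  ->  [[-41, -11], [138, 37]]
tr = -41 + 37 = -4

-4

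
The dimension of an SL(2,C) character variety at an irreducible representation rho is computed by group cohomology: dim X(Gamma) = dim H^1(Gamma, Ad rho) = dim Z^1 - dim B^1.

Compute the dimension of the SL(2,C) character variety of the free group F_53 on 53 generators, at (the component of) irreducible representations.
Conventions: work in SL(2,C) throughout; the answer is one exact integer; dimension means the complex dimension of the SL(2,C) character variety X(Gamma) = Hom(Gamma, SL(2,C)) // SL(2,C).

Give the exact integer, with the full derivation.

156

The free group F_53: 53 generators, no relators.
So Z^1 = (sl_2)^53 in full: dim Z^1 = 159.
dim B^1 = 3: the coboundary map is injective because an irreducible image has centralizer 0 in sl_2.
Therefore dim X = 159 - 3 = 156.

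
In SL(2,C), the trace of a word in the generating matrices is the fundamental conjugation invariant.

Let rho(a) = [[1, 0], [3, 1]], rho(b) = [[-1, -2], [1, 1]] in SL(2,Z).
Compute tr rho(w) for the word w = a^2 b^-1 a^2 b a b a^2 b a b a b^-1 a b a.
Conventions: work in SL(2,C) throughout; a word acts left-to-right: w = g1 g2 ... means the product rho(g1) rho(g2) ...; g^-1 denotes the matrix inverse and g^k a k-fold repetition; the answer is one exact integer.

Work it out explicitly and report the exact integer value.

-2996502

rho(a) = [[1, 0], [3, 1]]
... * rho(a) = [[1, 0], [3, 1]]  ->  [[1, 0], [6, 1]]
... * rho(b^-1) = [[1, 2], [-1, -1]]  ->  [[1, 2], [5, 11]]
... * rho(a) = [[1, 0], [3, 1]]  ->  [[7, 2], [38, 11]]
... * rho(a) = [[1, 0], [3, 1]]  ->  [[13, 2], [71, 11]]
... * rho(b) = [[-1, -2], [1, 1]]  ->  [[-11, -24], [-60, -131]]
... * rho(a) = [[1, 0], [3, 1]]  ->  [[-83, -24], [-453, -131]]
... * rho(b) = [[-1, -2], [1, 1]]  ->  [[59, 142], [322, 775]]
... * rho(a) = [[1, 0], [3, 1]]  ->  [[485, 142], [2647, 775]]
... * rho(a) = [[1, 0], [3, 1]]  ->  [[911, 142], [4972, 775]]
... * rho(b) = [[-1, -2], [1, 1]]  ->  [[-769, -1680], [-4197, -9169]]
... * rho(a) = [[1, 0], [3, 1]]  ->  [[-5809, -1680], [-31704, -9169]]
... * rho(b) = [[-1, -2], [1, 1]]  ->  [[4129, 9938], [22535, 54239]]
... * rho(a) = [[1, 0], [3, 1]]  ->  [[33943, 9938], [185252, 54239]]
... * rho(b^-1) = [[1, 2], [-1, -1]]  ->  [[24005, 57948], [131013, 316265]]
... * rho(a) = [[1, 0], [3, 1]]  ->  [[197849, 57948], [1079808, 316265]]
... * rho(b) = [[-1, -2], [1, 1]]  ->  [[-139901, -337750], [-763543, -1843351]]
... * rho(a) = [[1, 0], [3, 1]]  ->  [[-1153151, -337750], [-6293596, -1843351]]
tr = -1153151 + -1843351 = -2996502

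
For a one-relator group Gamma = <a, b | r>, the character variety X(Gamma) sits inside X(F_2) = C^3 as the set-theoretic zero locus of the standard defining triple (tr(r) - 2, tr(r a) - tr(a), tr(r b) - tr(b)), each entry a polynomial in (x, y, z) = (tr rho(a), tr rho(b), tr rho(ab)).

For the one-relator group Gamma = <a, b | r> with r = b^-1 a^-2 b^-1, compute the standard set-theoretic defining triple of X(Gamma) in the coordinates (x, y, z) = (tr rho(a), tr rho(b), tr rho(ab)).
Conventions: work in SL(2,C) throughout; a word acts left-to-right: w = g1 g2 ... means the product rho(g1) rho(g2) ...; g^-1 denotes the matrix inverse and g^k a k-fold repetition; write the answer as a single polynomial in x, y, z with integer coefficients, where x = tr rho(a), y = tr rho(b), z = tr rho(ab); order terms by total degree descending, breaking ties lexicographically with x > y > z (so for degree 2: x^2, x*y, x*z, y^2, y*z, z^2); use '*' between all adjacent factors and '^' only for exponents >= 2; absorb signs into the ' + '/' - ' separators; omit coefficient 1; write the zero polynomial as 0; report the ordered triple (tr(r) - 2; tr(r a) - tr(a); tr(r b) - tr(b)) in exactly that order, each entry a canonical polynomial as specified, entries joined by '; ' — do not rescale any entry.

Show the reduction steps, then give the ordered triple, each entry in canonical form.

x*y*z - x^2 - y^2; x^2*y*z - x^3 - x*y^2 - x*z^2 + y*z + 2*x; x*z - 2*y

apply: trace(a^-1) = trace(a) = x
trace(a^-1 b) = trace(b)*trace(a) - trace(b a)  (eliminate a^-1) = x*y - z
use: trace(b^-1 a^-1) = trace(a^-1)*trace(b) - trace(a^-1 b)  (eliminate b^-1) = z
trace(a^-2 b^-1) = trace(b^-1 a^-1)*trace(a) - trace(b^-1)  (eliminate a^-1) = x*z - y
trace(a^-2) = trace(a^-1)*trace(a) - trace(1)  (eliminate a^-1) = x^2 - 2
trace(b^-1 a^-2 b^-1) = trace(a^-2 b^-1)*trace(b) - trace(a^-2)  (eliminate b^-1) = x*y*z - x^2 - y^2 + 2
trace(a b a b) = trace(a b)*trace(a b) - trace(1)   [split at repeated a] = z^2 - 2
use: trace(b a b^-1 a) = trace(a b a)*trace(b) - trace(a b a b) = x*y*z - y^2 - z^2 + 2
use: trace(a b^-1 a^-1 b) = trace(b a b^-1)*trace(a) - trace(b a b^-1 a) = -x*y*z + x^2 + y^2 + z^2 - 2
trace(b^-1 a b^-1 a^-1) = trace(a b^-1 a^-1)*trace(b) - trace(a b^-1 a^-1 b) = x*y*z - x^2 - z^2 + 2
apply: trace(b^-1 a b^-1) = trace(a b^-1)*trace(b) - trace(a) = x*y^2 - y*z - x
trace(b^-1 a^-2 b^-1 a) = trace(b^-1 a b^-1 a^-1)*trace(a) - trace(b^-1 a b^-1) = x^2*y*z - x^3 - x*y^2 - x*z^2 + y*z + 3*x
assemble the triple (trace(r) - 2; trace(r a) - x; trace(r b) - y)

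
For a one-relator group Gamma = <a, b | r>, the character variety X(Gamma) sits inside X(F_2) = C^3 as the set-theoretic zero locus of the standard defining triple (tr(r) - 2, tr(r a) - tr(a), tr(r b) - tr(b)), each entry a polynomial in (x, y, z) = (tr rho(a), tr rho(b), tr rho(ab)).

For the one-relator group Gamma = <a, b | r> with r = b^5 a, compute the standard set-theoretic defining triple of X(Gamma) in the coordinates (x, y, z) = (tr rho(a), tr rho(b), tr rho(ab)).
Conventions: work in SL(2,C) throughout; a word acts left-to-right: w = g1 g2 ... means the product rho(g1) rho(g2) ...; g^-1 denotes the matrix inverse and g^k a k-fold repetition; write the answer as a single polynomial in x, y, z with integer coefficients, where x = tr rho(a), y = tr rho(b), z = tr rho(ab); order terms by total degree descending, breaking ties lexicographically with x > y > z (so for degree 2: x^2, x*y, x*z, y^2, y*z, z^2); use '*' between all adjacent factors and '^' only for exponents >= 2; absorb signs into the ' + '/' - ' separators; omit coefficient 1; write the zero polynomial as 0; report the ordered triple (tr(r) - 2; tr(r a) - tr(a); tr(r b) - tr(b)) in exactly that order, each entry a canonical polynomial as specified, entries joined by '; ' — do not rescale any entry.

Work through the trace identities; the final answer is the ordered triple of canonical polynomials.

trace(b a b) = trace(b) trace(a b) - trace(a) = y*z - x
reduce: trace(b^2 a b) = trace(b) trace(b a b) - trace(b a) = y^2*z - x*y - z
trace(b a b^3) = trace(b) trace(b^2 a b) - trace(b^2 a) = y^3*z - x*y^2 - 2*y*z + x
trace(b^5 a) = trace(b) trace(b a b^3) - trace(b a b^2) = y^4*z - x*y^3 - 3*y^2*z + 2*x*y + z
so trace(b^2) = trace(b) trace(b) - trace(1)   [square of b] = y^2 - 2
reduce: trace(b a^2 b) = trace(a) trace(b^2 a) - trace(b^2)   [square of a] = x*y*z - x^2 - y^2 + 2
trace(b a^2) = trace(a) trace(b a) - trace(b)   [square of a] = x*z - y
reduce: trace(b a^2 b^2) = trace(b) trace(b a^2 b) - trace(b a^2)   [square of b] = x*y^2*z - x^2*y - y^3 - x*z + 3*y
so trace(b^3 a^2 b) = trace(b) trace(b a^2 b^2) - trace(b a^2 b)   [square of b] = x*y^3*z - x^2*y^2 - y^4 - 2*x*y*z + x^2 + 4*y^2 - 2
reduce: trace(b^5 a^2) = trace(b) trace(b^3 a^2 b) - trace(b^3 a^2)   [square of b] = x*y^4*z - x^2*y^3 - y^5 - 3*x*y^2*z + 2*x^2*y + 5*y^3 + x*z - 5*y
trace(b^5 a b) = trace(b) trace(b^2 a b^3) - trace(b^2 a b^2)  (reduce the b square) = y^5*z - x*y^4 - 4*y^3*z + 3*x*y^2 + 3*y*z - x
assemble the triple (trace(r) - 2; trace(r a) - x; trace(r b) - y)

y^4*z - x*y^3 - 3*y^2*z + 2*x*y + z - 2; x*y^4*z - x^2*y^3 - y^5 - 3*x*y^2*z + 2*x^2*y + 5*y^3 + x*z - x - 5*y; y^5*z - x*y^4 - 4*y^3*z + 3*x*y^2 + 3*y*z - x - y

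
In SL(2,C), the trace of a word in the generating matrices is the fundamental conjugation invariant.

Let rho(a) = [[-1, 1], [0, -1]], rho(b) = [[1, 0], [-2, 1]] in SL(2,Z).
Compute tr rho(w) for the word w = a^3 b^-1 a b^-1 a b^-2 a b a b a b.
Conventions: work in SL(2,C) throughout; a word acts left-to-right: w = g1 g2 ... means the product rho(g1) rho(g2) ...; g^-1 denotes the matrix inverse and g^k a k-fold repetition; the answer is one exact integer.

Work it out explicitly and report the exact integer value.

410

rho(a) = [[-1, 1], [0, -1]]
... * rho(a) = [[-1, 1], [0, -1]]  ->  [[1, -2], [0, 1]]
... * rho(a) = [[-1, 1], [0, -1]]  ->  [[-1, 3], [0, -1]]
... * rho(b^-1) = [[1, 0], [2, 1]]  ->  [[5, 3], [-2, -1]]
... * rho(a) = [[-1, 1], [0, -1]]  ->  [[-5, 2], [2, -1]]
... * rho(b^-1) = [[1, 0], [2, 1]]  ->  [[-1, 2], [0, -1]]
... * rho(a) = [[-1, 1], [0, -1]]  ->  [[1, -3], [0, 1]]
... * rho(b^-1) = [[1, 0], [2, 1]]  ->  [[-5, -3], [2, 1]]
... * rho(b^-1) = [[1, 0], [2, 1]]  ->  [[-11, -3], [4, 1]]
... * rho(a) = [[-1, 1], [0, -1]]  ->  [[11, -8], [-4, 3]]
... * rho(b) = [[1, 0], [-2, 1]]  ->  [[27, -8], [-10, 3]]
... * rho(a) = [[-1, 1], [0, -1]]  ->  [[-27, 35], [10, -13]]
... * rho(b) = [[1, 0], [-2, 1]]  ->  [[-97, 35], [36, -13]]
... * rho(a) = [[-1, 1], [0, -1]]  ->  [[97, -132], [-36, 49]]
... * rho(b) = [[1, 0], [-2, 1]]  ->  [[361, -132], [-134, 49]]
tr = 361 + 49 = 410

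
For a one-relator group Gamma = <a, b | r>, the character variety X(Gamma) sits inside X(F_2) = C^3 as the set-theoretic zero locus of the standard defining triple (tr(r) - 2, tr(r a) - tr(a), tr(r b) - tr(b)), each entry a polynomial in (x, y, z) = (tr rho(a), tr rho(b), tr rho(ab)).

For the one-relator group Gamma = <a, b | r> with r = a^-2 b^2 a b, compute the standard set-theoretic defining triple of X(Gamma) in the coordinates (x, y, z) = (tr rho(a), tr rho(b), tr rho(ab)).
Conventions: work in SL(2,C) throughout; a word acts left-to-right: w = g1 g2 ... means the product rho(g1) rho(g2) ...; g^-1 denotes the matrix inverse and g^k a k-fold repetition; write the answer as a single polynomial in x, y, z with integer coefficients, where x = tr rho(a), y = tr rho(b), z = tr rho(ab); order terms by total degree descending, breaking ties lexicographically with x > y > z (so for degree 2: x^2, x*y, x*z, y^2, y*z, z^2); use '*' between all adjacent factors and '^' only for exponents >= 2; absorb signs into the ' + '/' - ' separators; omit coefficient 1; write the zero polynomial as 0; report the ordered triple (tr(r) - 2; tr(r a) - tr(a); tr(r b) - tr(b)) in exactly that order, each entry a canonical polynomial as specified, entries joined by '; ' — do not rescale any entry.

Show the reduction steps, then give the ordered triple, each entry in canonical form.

and tr(b a b) = tr(b) * tr(a b) - tr(a) = y*z - x
next, tr(b^2 a b) = tr(b) * tr(b a b) - tr(b a) = y^2*z - x*y - z
next, tr(a b a b) = tr(b a) * tr(b a) - tr(1) = z^2 - 2
tr(a b a) = tr(a) * tr(b a) - tr(b) = x*z - y
next, tr(b^2 a b a) = tr(b) * tr(a b a b) - tr(a b a) = y*z^2 - x*z - y
and tr(a^-1 b^2 a b) = tr(b^2 a b) * tr(a) - tr(b^2 a b a) = x*y^2*z - x^2*y - y*z^2 + y
next, tr(a^-2 b^2 a b) = tr(a^-1 b^2 a b) * tr(a) - tr(a^-1 b^2 a b a) = x^2*y^2*z - x^3*y - x*y*z^2 - y^2*z + 2*x*y + z
and tr(b^2 a b^2) = tr(b) * tr(b^2 a b) - tr(b^2 a)  (reduce the b square) = y^3*z - x*y^2 - 2*y*z + x
tr(a^2) = tr(a) * tr(a) - tr(1)  (reduce the a square) = x^2 - 2
next, tr(a b^2 a) = tr(b) * tr(a^2 b) - tr(a^2)  (reduce the b square) = x*y*z - x^2 - y^2 + 2
tr(b^2 a b^2 a) = tr(b) * tr(a b^2 a b) - tr(a b^2 a)  (reduce the b square) = y^2*z^2 - 2*x*y*z + x^2 - 2
next, tr(a^-1 b^2 a b^2) = tr(b^2 a b^2) * tr(a) - tr(b^2 a b^2 a)  (eliminate a^-1) = x*y^3*z - x^2*y^2 - y^2*z^2 + 2
tr(a^-2 b^2 a b^2) = tr(a^-1 b^2 a b^2) * tr(a) - tr(a^-1 b^2 a b^2 a)  (eliminate a^-1) = x^2*y^3*z - x^3*y^2 - x*y^2*z^2 - y^3*z + x*y^2 + 2*y*z + x
assemble the triple (tr(r) - 2; tr(r a) - x; tr(r b) - y)

x^2*y^2*z - x^3*y - x*y*z^2 - y^2*z + 2*x*y + z - 2; x*y^2*z - x^2*y - y*z^2 - x + y; x^2*y^3*z - x^3*y^2 - x*y^2*z^2 - y^3*z + x*y^2 + 2*y*z + x - y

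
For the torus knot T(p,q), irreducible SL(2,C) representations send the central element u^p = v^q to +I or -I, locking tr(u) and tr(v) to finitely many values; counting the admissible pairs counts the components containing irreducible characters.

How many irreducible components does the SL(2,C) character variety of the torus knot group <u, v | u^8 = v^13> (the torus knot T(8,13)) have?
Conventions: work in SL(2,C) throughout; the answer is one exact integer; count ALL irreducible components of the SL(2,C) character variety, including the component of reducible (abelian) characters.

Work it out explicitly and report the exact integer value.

In the torus knot group T(8,13), u^8 = v^13 is central, so an irreducible representation sends it to +I or -I (Schur).
On an irreducible component, tr(u) is locked at 2*cos(pi*alpha/8) for some alpha in 1..7, and tr(v) at 2*cos(pi*beta/13) for some beta in 1..12.
The two central values (-1)^alpha I and (-1)^beta I must be the same matrix, so alpha and beta share a parity.
count pairs: odd alpha (4 choices) x odd beta (6), plus even alpha (3) x even beta (6): 4*6 + 3*6 = 42.
That is 42 components of irreducible characters, and with the reducible (abelian) component the total is 43.

43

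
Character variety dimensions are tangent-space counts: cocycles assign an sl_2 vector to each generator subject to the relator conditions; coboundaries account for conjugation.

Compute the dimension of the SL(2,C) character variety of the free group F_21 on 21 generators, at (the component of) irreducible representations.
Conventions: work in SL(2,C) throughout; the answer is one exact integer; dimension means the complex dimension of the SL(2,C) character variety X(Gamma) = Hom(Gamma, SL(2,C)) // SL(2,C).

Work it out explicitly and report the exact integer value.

The free group F_21: 21 generators, no relators.
A cocycle picks one sl_2 vector per generator freely, giving dim Z^1 = 3*21 = 63.
dim B^1 = 3: the coboundary map is injective because an irreducible image has centralizer 0 in sl_2.
dim X = dim H^1 = dim Z^1 - dim B^1 = 63 - 3 = 60.

60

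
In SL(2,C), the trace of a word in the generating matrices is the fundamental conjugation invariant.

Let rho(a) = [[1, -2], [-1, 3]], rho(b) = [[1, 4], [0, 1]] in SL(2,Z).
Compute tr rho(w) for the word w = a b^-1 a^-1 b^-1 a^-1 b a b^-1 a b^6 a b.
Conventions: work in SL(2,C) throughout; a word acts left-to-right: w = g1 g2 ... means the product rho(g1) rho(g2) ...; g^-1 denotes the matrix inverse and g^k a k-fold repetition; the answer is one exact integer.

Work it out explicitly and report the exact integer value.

-162

rho(a) = [[1, -2], [-1, 3]]
... * rho(b^-1) = [[1, -4], [0, 1]]  ->  [[1, -6], [-1, 7]]
... * rho(a^-1) = [[3, 2], [1, 1]]  ->  [[-3, -4], [4, 5]]
... * rho(b^-1) = [[1, -4], [0, 1]]  ->  [[-3, 8], [4, -11]]
... * rho(a^-1) = [[3, 2], [1, 1]]  ->  [[-1, 2], [1, -3]]
... * rho(b) = [[1, 4], [0, 1]]  ->  [[-1, -2], [1, 1]]
... * rho(a) = [[1, -2], [-1, 3]]  ->  [[1, -4], [0, 1]]
... * rho(b^-1) = [[1, -4], [0, 1]]  ->  [[1, -8], [0, 1]]
... * rho(a) = [[1, -2], [-1, 3]]  ->  [[9, -26], [-1, 3]]
... * rho(b) = [[1, 4], [0, 1]]  ->  [[9, 10], [-1, -1]]
... * rho(b) = [[1, 4], [0, 1]]  ->  [[9, 46], [-1, -5]]
... * rho(b) = [[1, 4], [0, 1]]  ->  [[9, 82], [-1, -9]]
... * rho(b) = [[1, 4], [0, 1]]  ->  [[9, 118], [-1, -13]]
... * rho(b) = [[1, 4], [0, 1]]  ->  [[9, 154], [-1, -17]]
... * rho(b) = [[1, 4], [0, 1]]  ->  [[9, 190], [-1, -21]]
... * rho(a) = [[1, -2], [-1, 3]]  ->  [[-181, 552], [20, -61]]
... * rho(b) = [[1, 4], [0, 1]]  ->  [[-181, -172], [20, 19]]
tr = -181 + 19 = -162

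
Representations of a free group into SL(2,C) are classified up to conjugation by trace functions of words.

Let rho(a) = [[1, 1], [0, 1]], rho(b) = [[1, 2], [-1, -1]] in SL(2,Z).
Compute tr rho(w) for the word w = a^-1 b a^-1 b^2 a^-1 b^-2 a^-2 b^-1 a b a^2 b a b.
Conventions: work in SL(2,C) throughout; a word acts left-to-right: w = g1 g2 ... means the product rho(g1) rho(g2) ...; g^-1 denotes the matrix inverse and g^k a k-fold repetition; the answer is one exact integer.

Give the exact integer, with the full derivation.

rho(a^-1) = [[1, -1], [0, 1]]
... * rho(b) = [[1, 2], [-1, -1]]  ->  [[2, 3], [-1, -1]]
... * rho(a^-1) = [[1, -1], [0, 1]]  ->  [[2, 1], [-1, 0]]
... * rho(b) = [[1, 2], [-1, -1]]  ->  [[1, 3], [-1, -2]]
... * rho(b) = [[1, 2], [-1, -1]]  ->  [[-2, -1], [1, 0]]
... * rho(a^-1) = [[1, -1], [0, 1]]  ->  [[-2, 1], [1, -1]]
... * rho(b^-1) = [[-1, -2], [1, 1]]  ->  [[3, 5], [-2, -3]]
... * rho(b^-1) = [[-1, -2], [1, 1]]  ->  [[2, -1], [-1, 1]]
... * rho(a^-1) = [[1, -1], [0, 1]]  ->  [[2, -3], [-1, 2]]
... * rho(a^-1) = [[1, -1], [0, 1]]  ->  [[2, -5], [-1, 3]]
... * rho(b^-1) = [[-1, -2], [1, 1]]  ->  [[-7, -9], [4, 5]]
... * rho(a) = [[1, 1], [0, 1]]  ->  [[-7, -16], [4, 9]]
... * rho(b) = [[1, 2], [-1, -1]]  ->  [[9, 2], [-5, -1]]
... * rho(a) = [[1, 1], [0, 1]]  ->  [[9, 11], [-5, -6]]
... * rho(a) = [[1, 1], [0, 1]]  ->  [[9, 20], [-5, -11]]
... * rho(b) = [[1, 2], [-1, -1]]  ->  [[-11, -2], [6, 1]]
... * rho(a) = [[1, 1], [0, 1]]  ->  [[-11, -13], [6, 7]]
... * rho(b) = [[1, 2], [-1, -1]]  ->  [[2, -9], [-1, 5]]
tr = 2 + 5 = 7

7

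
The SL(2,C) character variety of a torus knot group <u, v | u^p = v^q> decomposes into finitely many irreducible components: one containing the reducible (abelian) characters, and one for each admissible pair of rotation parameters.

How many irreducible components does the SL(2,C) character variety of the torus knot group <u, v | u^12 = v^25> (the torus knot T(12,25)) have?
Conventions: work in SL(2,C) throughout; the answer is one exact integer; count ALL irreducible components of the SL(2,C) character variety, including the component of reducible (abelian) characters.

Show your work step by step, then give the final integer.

133

For T(12,25): irreducibility forces the central element u^12 = v^25 to one of +I, -I.
So on each irreducible component the traces are pinned: tr(u) = 2*cos(pi*alpha/12) with 1 <= alpha <= 11, tr(v) = 2*cos(pi*beta/25) with 1 <= beta <= 24.
Consistency of u^12 = (-1)^alpha I with v^25 = (-1)^beta I forces alpha = beta (mod 2).
Counting: 6 odd alphas x 12 odd betas + 5 even alphas x 12 even betas = 72 + 60 = 132.
That is 132 components of irreducible characters, and with the reducible (abelian) component the total is 133.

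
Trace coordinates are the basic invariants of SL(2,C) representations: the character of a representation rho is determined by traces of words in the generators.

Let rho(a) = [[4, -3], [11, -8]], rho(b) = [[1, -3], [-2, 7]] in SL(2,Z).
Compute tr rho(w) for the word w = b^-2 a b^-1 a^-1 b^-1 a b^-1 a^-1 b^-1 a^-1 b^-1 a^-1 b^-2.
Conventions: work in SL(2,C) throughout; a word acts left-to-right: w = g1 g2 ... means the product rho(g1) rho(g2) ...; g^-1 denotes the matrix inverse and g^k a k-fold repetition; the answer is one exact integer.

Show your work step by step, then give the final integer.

42996523047728

rho(b^-1) = [[7, 3], [2, 1]]
... * rho(b^-1) = [[7, 3], [2, 1]]  ->  [[55, 24], [16, 7]]
... * rho(a) = [[4, -3], [11, -8]]  ->  [[484, -357], [141, -104]]
... * rho(b^-1) = [[7, 3], [2, 1]]  ->  [[2674, 1095], [779, 319]]
... * rho(a^-1) = [[-8, 3], [-11, 4]]  ->  [[-33437, 12402], [-9741, 3613]]
... * rho(b^-1) = [[7, 3], [2, 1]]  ->  [[-209255, -87909], [-60961, -25610]]
... * rho(a) = [[4, -3], [11, -8]]  ->  [[-1804019, 1331037], [-525554, 387763]]
... * rho(b^-1) = [[7, 3], [2, 1]]  ->  [[-9966059, -4081020], [-2903352, -1188899]]
... * rho(a^-1) = [[-8, 3], [-11, 4]]  ->  [[124619692, -46222257], [36304705, -13465652]]
... * rho(b^-1) = [[7, 3], [2, 1]]  ->  [[779893330, 327636819], [227201631, 95448463]]
... * rho(a^-1) = [[-8, 3], [-11, 4]]  ->  [[-9843151649, 3650227266], [-2867546141, 1063398745]]
... * rho(b^-1) = [[7, 3], [2, 1]]  ->  [[-61601607011, -25879227681], [-17946025497, -7539239678]]
... * rho(a^-1) = [[-8, 3], [-11, 4]]  ->  [[777484360579, -288321731757], [226499840434, -83995035203]]
... * rho(b^-1) = [[7, 3], [2, 1]]  ->  [[4865747060539, 2044131349980], [1417508812632, 595504486099]]
... * rho(b^-1) = [[7, 3], [2, 1]]  ->  [[38148492123733, 16641372531597], [11113570660622, 4848030923995]]
tr = 38148492123733 + 4848030923995 = 42996523047728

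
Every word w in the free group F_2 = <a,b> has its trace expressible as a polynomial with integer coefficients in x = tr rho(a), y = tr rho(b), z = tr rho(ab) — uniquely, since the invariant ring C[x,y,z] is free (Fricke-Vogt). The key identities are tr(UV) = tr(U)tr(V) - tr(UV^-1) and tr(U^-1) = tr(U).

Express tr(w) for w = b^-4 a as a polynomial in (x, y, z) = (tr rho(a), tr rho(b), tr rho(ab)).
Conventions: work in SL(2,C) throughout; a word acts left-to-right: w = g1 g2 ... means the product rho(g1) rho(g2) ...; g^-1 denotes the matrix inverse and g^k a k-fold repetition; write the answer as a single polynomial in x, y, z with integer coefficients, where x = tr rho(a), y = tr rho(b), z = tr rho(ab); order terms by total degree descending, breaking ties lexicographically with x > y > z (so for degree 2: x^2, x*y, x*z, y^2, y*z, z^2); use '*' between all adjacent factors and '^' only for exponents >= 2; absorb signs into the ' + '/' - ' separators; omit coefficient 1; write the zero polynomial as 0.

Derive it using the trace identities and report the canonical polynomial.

x*y^4 - y^3*z - 3*x*y^2 + 2*y*z + x

tr(a b^-1) = tr(a) * tr(b) - tr(a b)   [inverse elimination on b] = x*y - z
tr(b^-2 a) = tr(a b^-1) * tr(b) - tr(a)   [inverse elimination on b] = x*y^2 - y*z - x
tr(b^-1 a b^-2) = tr(b^-2 a) * tr(b) - tr(b^-2 a b)   [inverse elimination on b] = x*y^3 - y^2*z - 2*x*y + z
tr(b^-4 a) = tr(b^-1 a b^-2) * tr(b) - tr(b^-1 a b^-1)   [inverse elimination on b] = x*y^4 - y^3*z - 3*x*y^2 + 2*y*z + x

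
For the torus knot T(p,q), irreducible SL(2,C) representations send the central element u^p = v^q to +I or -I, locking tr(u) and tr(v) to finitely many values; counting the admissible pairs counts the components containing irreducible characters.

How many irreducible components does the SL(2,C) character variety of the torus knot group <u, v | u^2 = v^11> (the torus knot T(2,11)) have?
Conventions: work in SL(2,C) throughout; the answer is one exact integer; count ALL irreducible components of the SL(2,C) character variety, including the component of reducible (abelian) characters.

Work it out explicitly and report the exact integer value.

In the torus knot group T(2,11), u^2 = v^11 is central, so an irreducible representation sends it to +I or -I (Schur).
So on each irreducible component the traces are pinned: tr(u) = 2*cos(pi*alpha/2) with 1 <= alpha <= 1, tr(v) = 2*cos(pi*beta/11) with 1 <= beta <= 10.
Consistency of u^2 = (-1)^alpha I with v^11 = (-1)^beta I forces alpha = beta (mod 2).
Enumerate parity-matched pairs: 1*5 odd-odd plus 0*5 even-even gives 5.
components with irreducible characters: 5; plus the single component of reducible (abelian) characters: total 6.

6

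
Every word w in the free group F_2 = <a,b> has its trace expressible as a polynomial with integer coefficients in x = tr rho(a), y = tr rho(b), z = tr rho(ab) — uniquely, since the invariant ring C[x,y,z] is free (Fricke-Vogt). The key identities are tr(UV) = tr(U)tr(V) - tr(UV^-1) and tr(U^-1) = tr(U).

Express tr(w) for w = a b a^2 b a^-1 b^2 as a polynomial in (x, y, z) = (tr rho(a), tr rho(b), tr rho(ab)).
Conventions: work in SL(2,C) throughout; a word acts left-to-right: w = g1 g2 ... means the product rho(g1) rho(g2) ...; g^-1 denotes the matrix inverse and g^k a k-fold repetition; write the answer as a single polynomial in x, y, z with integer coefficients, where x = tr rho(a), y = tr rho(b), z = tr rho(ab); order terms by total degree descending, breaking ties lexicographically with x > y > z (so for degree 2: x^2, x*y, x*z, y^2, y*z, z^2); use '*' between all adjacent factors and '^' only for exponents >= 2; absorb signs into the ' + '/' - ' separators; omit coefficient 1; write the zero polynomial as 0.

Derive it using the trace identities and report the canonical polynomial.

x^2*y^2*z^2 - x^3*y*z - x*y^3*z - x*y*z^3 + y^2*z^2 + 2*x*y*z + x^2 - 2

tr(a b a b) = tr(a b) * tr(a b) - tr(1)   [split at a repeated a] = z^2 - 2
tr(a b a) = tr(a) * tr(b a) - tr(b)   [square of a] = x*z - y
tr(b^2 a b a) = tr(b) * tr(a b a b) - tr(a b a)   [square of b] = y*z^2 - x*z - y
tr(a b^2) = tr(b) * tr(a b) - tr(a)   [square of b] = y*z - x
tr(b^2 a b) = tr(b) * tr(a b^2) - tr(a b)   [square of b] = y^2*z - x*y - z
tr(a b a^2 b^2) = tr(a) * tr(b^2 a b a) - tr(b^2 a b)   [square of a] = x*y*z^2 - x^2*z - y^2*z + z
tr(a b a^2 b) = tr(a) * tr(b a b a) - tr(b a b)   [square of a] = x*z^2 - y*z - x
tr(b^2 a b a^2 b) = tr(b) * tr(a b a^2 b^2) - tr(a b a^2 b)   [square of b] = x*y^2*z^2 - x^2*y*z - y^3*z - x*z^2 + 2*y*z + x
tr(a b a b a b) = tr(a b) * tr(a b a b) - tr(a^-1 b^-1)   [split at a repeated a] = z^3 - 3*z
tr(b a b^2 a b a) = tr(b) * tr(a b a b a b) - tr(a b a b a)   [square of b] = y*z^3 - x*z^2 - 2*y*z + x
tr(a^2) = tr(a) * tr(a) - tr(1)   [square of a] = x^2 - 2
tr(a b^2 a) = tr(b) * tr(a^2 b) - tr(a^2)   [square of b] = x*y*z - x^2 - y^2 + 2
tr(b a b^2 a b) = tr(b) * tr(a b^2 a b) - tr(a b^2 a)   [square of b] = y^2*z^2 - 2*x*y*z + x^2 - 2
tr(b^2 a b a^2 b a) = tr(a) * tr(b a b^2 a b a) - tr(b a b^2 a b)   [square of a] = x*y*z^3 - x^2*z^2 - y^2*z^2 + 2
tr(a b a^2 b a^-1 b^2) = tr(b^2 a b a^2 b) * tr(a) - tr(b^2 a b a^2 b a)   [inverse elimination on a] = x^2*y^2*z^2 - x^3*y*z - x*y^3*z - x*y*z^3 + y^2*z^2 + 2*x*y*z + x^2 - 2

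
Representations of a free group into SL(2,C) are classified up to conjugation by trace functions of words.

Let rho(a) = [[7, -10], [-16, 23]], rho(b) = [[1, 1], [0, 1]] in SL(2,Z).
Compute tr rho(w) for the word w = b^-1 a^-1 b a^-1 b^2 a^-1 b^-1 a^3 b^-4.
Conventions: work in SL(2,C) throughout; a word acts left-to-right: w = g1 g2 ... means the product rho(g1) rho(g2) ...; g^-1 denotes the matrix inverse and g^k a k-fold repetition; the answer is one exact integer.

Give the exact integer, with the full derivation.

rho(b^-1) = [[1, -1], [0, 1]]
... * rho(a^-1) = [[23, 10], [16, 7]]  ->  [[7, 3], [16, 7]]
... * rho(b) = [[1, 1], [0, 1]]  ->  [[7, 10], [16, 23]]
... * rho(a^-1) = [[23, 10], [16, 7]]  ->  [[321, 140], [736, 321]]
... * rho(b) = [[1, 1], [0, 1]]  ->  [[321, 461], [736, 1057]]
... * rho(b) = [[1, 1], [0, 1]]  ->  [[321, 782], [736, 1793]]
... * rho(a^-1) = [[23, 10], [16, 7]]  ->  [[19895, 8684], [45616, 19911]]
... * rho(b^-1) = [[1, -1], [0, 1]]  ->  [[19895, -11211], [45616, -25705]]
... * rho(a) = [[7, -10], [-16, 23]]  ->  [[318641, -456803], [730592, -1047375]]
... * rho(a) = [[7, -10], [-16, 23]]  ->  [[9539335, -13692879], [21872144, -31395545]]
... * rho(a) = [[7, -10], [-16, 23]]  ->  [[285861409, -410329567], [655433728, -940818975]]
... * rho(b^-1) = [[1, -1], [0, 1]]  ->  [[285861409, -696190976], [655433728, -1596252703]]
... * rho(b^-1) = [[1, -1], [0, 1]]  ->  [[285861409, -982052385], [655433728, -2251686431]]
... * rho(b^-1) = [[1, -1], [0, 1]]  ->  [[285861409, -1267913794], [655433728, -2907120159]]
... * rho(b^-1) = [[1, -1], [0, 1]]  ->  [[285861409, -1553775203], [655433728, -3562553887]]
tr = 285861409 + -3562553887 = -3276692478

-3276692478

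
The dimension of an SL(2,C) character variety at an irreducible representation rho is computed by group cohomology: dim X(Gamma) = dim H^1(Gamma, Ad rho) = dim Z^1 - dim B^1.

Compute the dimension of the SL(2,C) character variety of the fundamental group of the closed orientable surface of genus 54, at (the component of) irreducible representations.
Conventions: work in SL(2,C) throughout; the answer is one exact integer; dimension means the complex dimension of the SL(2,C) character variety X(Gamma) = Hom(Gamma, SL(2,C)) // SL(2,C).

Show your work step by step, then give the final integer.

Gamma = pi_1(Sigma_54) = < a_1, b_1, ..., a_54, b_54 | prod [a_i, b_i] > has 2g = 108 generators and 1 relator.
A cocycle assigns one sl_2 vector per generator subject to the relator condition d_2(z) = 0: dim of the unconstrained space is 3*2g = 324.
At an irreducible rho, H^2 = coker(d_2) vanishes (Poincare duality: H^2 is dual to H^0 = invariants = 0), so d_2 is surjective onto sl_2 and dim Z^1 = 324 - 3 = 321.
dim B^1 = 3 (coboundaries, injective at irreducible rho).
dim H^1 = 321 - 3 = 318 = dim X.

318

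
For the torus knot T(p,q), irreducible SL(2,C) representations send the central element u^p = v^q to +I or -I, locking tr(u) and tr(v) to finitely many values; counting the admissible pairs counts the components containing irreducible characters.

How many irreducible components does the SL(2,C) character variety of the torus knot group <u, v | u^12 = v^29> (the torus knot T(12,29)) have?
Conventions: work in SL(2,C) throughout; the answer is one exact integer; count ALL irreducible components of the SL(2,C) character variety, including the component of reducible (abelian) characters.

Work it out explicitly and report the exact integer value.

For T(12,29): irreducibility forces the central element u^12 = v^29 to one of +I, -I.
On an irreducible component, tr(u) is locked at 2*cos(pi*alpha/12) for some alpha in 1..11, and tr(v) at 2*cos(pi*beta/29) for some beta in 1..28.
The two central values (-1)^alpha I and (-1)^beta I must be the same matrix, so alpha and beta share a parity.
Enumerate parity-matched pairs: 6*14 odd-odd plus 5*14 even-even gives 154.
Total: 154 irreducible-character components + 1 reducible (abelian) component = 155.

155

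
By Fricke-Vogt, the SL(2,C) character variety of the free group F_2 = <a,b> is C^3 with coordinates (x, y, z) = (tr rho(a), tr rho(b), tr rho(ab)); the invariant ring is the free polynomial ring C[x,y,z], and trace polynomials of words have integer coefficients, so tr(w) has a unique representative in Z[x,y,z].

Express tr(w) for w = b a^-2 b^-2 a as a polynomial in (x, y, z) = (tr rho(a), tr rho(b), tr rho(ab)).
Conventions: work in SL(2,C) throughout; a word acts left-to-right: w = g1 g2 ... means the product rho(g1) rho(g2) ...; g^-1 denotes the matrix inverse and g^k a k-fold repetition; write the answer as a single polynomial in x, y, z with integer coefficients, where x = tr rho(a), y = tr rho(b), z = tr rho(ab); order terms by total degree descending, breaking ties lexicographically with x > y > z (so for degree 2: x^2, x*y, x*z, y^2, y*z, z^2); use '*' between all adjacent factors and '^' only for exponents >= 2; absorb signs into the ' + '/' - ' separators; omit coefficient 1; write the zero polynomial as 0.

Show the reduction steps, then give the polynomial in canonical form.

tr(b a b) = tr(b) * tr(a b) - tr(a) = y*z - x
tr(b a b a) = tr(b a) * tr(b a) - tr(1)   [split at repeated b] = z^2 - 2
tr(a b a^-1 b) = tr(b a b) * tr(a) - tr(b a b a) = x*y*z - x^2 - z^2 + 2
tr(a b a^-1 b^-1) = tr(a b a^-1) * tr(b) - tr(a b a^-1 b) = -x*y*z + x^2 + y^2 + z^2 - 2
tr(a^-1 b^-2 a b) = tr(a b a^-1 b^-1) * tr(b) - tr(a b a^-1) = -x*y^2*z + x^2*y + y^3 + y*z^2 - 3*y
tr(b^-1 a) = tr(a) * tr(b) - tr(a b) = x*y - z
tr(b a^-2 b^-2 a) = tr(a^-1 b^-2 a b) * tr(a) - tr(a^-1 b^-2 a b a) = -x^2*y^2*z + x^3*y + x*y^3 + x*y*z^2 - 4*x*y + z

-x^2*y^2*z + x^3*y + x*y^3 + x*y*z^2 - 4*x*y + z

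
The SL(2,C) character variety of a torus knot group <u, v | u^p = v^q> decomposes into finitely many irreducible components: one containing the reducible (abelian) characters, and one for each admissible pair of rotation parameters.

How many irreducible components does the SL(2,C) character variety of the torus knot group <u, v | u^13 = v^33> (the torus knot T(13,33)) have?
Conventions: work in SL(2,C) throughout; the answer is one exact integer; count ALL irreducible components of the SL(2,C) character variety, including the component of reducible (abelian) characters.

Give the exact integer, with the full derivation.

Gamma = < u, v | u^13 = v^33 > (torus knot T(13,33)); the central element u^13 = v^33 acts as +I or -I in any irreducible SL(2,C) representation.
On an irreducible component, tr(u) is locked at 2*cos(pi*alpha/13) for some alpha in 1..12, and tr(v) at 2*cos(pi*beta/33) for some beta in 1..32.
Consistency of u^13 = (-1)^alpha I with v^33 = (-1)^beta I forces alpha = beta (mod 2).
count pairs: odd alpha (6 choices) x odd beta (16), plus even alpha (6) x even beta (16): 6*16 + 6*16 = 192.
Total: 192 irreducible-character components + 1 reducible (abelian) component = 193.

193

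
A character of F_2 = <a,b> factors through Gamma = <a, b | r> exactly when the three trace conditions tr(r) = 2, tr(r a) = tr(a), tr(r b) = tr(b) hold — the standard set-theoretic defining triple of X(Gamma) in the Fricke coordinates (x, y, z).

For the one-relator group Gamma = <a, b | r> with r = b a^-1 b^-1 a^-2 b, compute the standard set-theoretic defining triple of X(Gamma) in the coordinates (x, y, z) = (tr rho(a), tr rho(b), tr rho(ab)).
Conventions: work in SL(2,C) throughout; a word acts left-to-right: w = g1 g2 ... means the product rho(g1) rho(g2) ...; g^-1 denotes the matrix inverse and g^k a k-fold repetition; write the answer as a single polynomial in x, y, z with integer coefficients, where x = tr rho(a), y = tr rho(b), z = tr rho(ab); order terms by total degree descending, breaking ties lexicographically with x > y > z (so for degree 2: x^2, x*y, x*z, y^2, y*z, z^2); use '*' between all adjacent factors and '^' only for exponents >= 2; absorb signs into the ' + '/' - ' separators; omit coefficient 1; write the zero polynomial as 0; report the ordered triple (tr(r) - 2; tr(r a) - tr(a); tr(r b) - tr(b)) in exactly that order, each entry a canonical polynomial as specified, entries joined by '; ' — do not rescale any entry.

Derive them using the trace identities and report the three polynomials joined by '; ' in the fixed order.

x^2*y^2*z - x*y^3 - x*y*z^2 - x^2*z + 2*x*y + z - 2; x^2*y*z^2 - x^3*z - x*y^2*z - x*z^3 + x^2*y + 3*x*z - x - y; x^2*y^3*z - x*y^4 - x*y^2*z^2 - 2*x^2*y*z + 3*x*y^2 + x*z^2 + y*z - x - y

next, tr(b a^-1) = tr(b) tr(a) - tr(b a)  (eliminate a^-1) = x*y - z
and tr(a^2 b) = tr(a) tr(b a) - tr(b)  (reduce the a square) = x*z - y
tr(a^2) = tr(a) tr(a) - tr(1)  (reduce the a square) = x^2 - 2
next, tr(a b^2 a) = tr(b) tr(a^2 b) - tr(a^2)  (reduce the b square) = x*y*z - x^2 - y^2 + 2
and tr(a b a b) = tr(a b) tr(a b) - tr(1)  (split on a) = z^2 - 2
tr(a b^2 a b) = tr(b) tr(a b a b) - tr(a b a)  (reduce the b square) = y*z^2 - x*z - y
next, tr(b^-1 a b^2 a) = tr(a b^2 a) tr(b) - tr(a b^2 a b)  (eliminate b^-1) = x*y^2*z - x^2*y - y^3 - y*z^2 + x*z + 3*y
next, tr(b^2 a^-1 b^-1 a) = tr(b^-1 a b^2) tr(a) - tr(b^-1 a b^2 a)  (eliminate a^-1) = -x*y^2*z + x^2*y + y^3 + y*z^2 - 3*y
tr(a^-1 b^2 a^-1 b^-1) = tr(b^2 a^-1 b^-1) tr(a) - tr(b^2 a^-1 b^-1 a)  (eliminate a^-1) = x*y^2*z - y^3 - y*z^2 - x*z + 3*y
next, tr(b a^-1 b^-1 a^-2 b) = tr(a^-1 b^2 a^-1 b^-1) tr(a) - tr(a^-1 b^2 a^-1 b^-1 a)  (eliminate a^-1) = x^2*y^2*z - x*y^3 - x*y*z^2 - x^2*z + 2*x*y + z
tr(b a b) = tr(b) tr(a b) - tr(a)  (reduce the b square) = y*z - x
and tr(a^-1 b a b) = tr(b a b) tr(a) - tr(b a b a)  (eliminate a^-1) = x*y*z - x^2 - z^2 + 2
next, tr(b a b a b a) = tr(b a) tr(b a b a) - tr(b^-1 a^-1)  (split on b) = z^3 - 3*z
tr(a^-1 b a b a b) = tr(b a b a b) tr(a) - tr(b a b a b a)  (eliminate a^-1) = x*y*z^2 - x^2*z - z^3 - x*y + 3*z
tr(a^-2 b a b a b) = tr(a^-1 b a b a b) tr(a) - tr(a^-1 b a b a b a)  (eliminate a^-1) = x^2*y*z^2 - x^3*z - x*z^3 - x^2*y - y*z^2 + 4*x*z + y
and tr(b^-1 a^-2 b a b a) = tr(a^-2 b a b a) tr(b) - tr(a^-2 b a b a b)  (eliminate b^-1) = -x^2*y*z^2 + x^3*z + x*y^2*z + x*z^3 - 4*x*z + y
tr(b a^-1 b^-1 a^-2 b a) = tr(b^-1 a^-2 b a b) tr(a) - tr(b^-1 a^-2 b a b a)  (eliminate a^-1) = x^2*y*z^2 - x^3*z - x*y^2*z - x*z^3 + x^2*y + 3*x*z - y
next, tr(b^2) = tr(b) tr(b) - tr(1) = y^2 - 2
tr(b^2 a^-1) = tr(b^2) tr(a) - tr(b^2 a) = x*y^2 - y*z - x
tr(b^3) = tr(b) tr(b^2) - tr(b) = y^3 - 3*y
tr(b^2 a b) = tr(b) tr(a b^2) - tr(a b) = y^2*z - x*y - z
and tr(b a b^3) = tr(b) tr(b^2 a b) - tr(b^2 a) = y^3*z - x*y^2 - 2*y*z + x
tr(b a b^3 a) = tr(b) tr(a b a b^2) - tr(a b a b) = y^2*z^2 - x*y*z - y^2 - z^2 + 2
next, tr(a b^3 a^-1 b) = tr(b a b^3) tr(a) - tr(b a b^3 a) = x*y^3*z - x^2*y^2 - y^2*z^2 - x*y*z + x^2 + y^2 + z^2 - 2
tr(b^3 a^-1 b^-1 a) = tr(a b^3 a^-1) tr(b) - tr(a b^3 a^-1 b) = -x*y^3*z + x^2*y^2 + y^4 + y^2*z^2 + x*y*z - x^2 - 4*y^2 - z^2 + 2
next, tr(b^3 a^-1 b^-1 a^-1) = tr(b^3 a^-1 b^-1) tr(a) - tr(b^3 a^-1 b^-1 a) = x*y^3*z - y^4 - y^2*z^2 - 2*x*y*z + 4*y^2 + z^2 - 2
and tr(b a^-1 b^-1 a^-2 b^2) = tr(b^3 a^-1 b^-1 a^-1) tr(a) - tr(b^3 a^-1 b^-1) = x^2*y^3*z - x*y^4 - x*y^2*z^2 - 2*x^2*y*z + 3*x*y^2 + x*z^2 + y*z - x
assemble the triple (tr(r) - 2; tr(r a) - x; tr(r b) - y)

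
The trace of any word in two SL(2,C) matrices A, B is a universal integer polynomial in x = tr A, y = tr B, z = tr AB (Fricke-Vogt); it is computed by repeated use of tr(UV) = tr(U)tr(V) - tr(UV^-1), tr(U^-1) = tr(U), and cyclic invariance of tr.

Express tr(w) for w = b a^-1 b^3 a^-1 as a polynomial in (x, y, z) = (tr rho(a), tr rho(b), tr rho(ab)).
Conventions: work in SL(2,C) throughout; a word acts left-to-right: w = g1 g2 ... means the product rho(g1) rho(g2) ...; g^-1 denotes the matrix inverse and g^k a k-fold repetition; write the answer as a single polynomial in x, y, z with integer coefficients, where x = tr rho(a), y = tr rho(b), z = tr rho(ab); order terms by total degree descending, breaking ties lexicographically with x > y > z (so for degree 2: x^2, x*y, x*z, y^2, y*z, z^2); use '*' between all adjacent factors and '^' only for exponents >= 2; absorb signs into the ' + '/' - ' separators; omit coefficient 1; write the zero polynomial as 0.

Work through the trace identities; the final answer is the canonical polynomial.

tr(b^2) = tr(b) * tr(b) - tr(1) = y^2 - 2
tr(b^3) = tr(b) * tr(b^2) - tr(b) = y^3 - 3*y
and tr(b^4) = tr(b) * tr(b^3) - tr(b^2) = y^4 - 4*y^2 + 2
next, tr(a b^2) = tr(b) * tr(a b) - tr(a) = y*z - x
tr(b^2 a b) = tr(b) * tr(a b^2) - tr(a b) = y^2*z - x*y - z
and tr(b^4 a) = tr(b) * tr(b^2 a b) - tr(b^2 a) = y^3*z - x*y^2 - 2*y*z + x
tr(b^3 a^-1 b) = tr(b^4) * tr(a) - tr(b^4 a) = x*y^4 - y^3*z - 3*x*y^2 + 2*y*z + x
next, tr(a b a b) = tr(b a) * tr(b a) - tr(1)   [split at repeated b] = z^2 - 2
tr(a b a) = tr(a) * tr(b a) - tr(b) = x*z - y
tr(b a b a b) = tr(b) * tr(a b a b) - tr(a b a) = y*z^2 - x*z - y
next, tr(b a b^3 a) = tr(b) * tr(b a b a b) - tr(b a b a) = y^2*z^2 - x*y*z - y^2 - z^2 + 2
and tr(b^3 a^-1 b a) = tr(b a b^3) * tr(a) - tr(b a b^3 a) = x*y^3*z - x^2*y^2 - y^2*z^2 - x*y*z + x^2 + y^2 + z^2 - 2
tr(b a^-1 b^3 a^-1) = tr(b^3 a^-1 b) * tr(a) - tr(b^3 a^-1 b a) = x^2*y^4 - 2*x*y^3*z - 2*x^2*y^2 + y^2*z^2 + 3*x*y*z - y^2 - z^2 + 2

x^2*y^4 - 2*x*y^3*z - 2*x^2*y^2 + y^2*z^2 + 3*x*y*z - y^2 - z^2 + 2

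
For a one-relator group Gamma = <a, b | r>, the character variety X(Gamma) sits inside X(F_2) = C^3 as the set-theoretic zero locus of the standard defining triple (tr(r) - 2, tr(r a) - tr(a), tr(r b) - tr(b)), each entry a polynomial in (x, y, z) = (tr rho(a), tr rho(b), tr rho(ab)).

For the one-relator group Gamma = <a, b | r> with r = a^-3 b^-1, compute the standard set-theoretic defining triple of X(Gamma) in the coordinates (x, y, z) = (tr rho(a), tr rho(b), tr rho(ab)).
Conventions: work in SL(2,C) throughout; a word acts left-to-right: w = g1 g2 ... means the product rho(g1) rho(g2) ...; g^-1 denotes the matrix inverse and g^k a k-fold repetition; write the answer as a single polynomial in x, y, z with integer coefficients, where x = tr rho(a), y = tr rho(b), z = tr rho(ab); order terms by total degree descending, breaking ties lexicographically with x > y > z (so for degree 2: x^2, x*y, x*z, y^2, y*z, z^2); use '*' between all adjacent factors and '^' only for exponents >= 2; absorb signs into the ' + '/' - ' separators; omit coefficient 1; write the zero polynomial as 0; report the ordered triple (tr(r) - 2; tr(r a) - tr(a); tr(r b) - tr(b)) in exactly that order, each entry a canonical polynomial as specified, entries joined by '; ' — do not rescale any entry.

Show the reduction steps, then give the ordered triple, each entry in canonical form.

reduce: trace(b^-1) = trace(b) = y
so trace(b^-1 a) = trace(a) trace(b) - trace(a b) = x*y - z
trace(a^-1 b^-1) = trace(b^-1) trace(a) - trace(b^-1 a) = z
reduce: trace(b^-1 a^-2) = trace(a^-1 b^-1) trace(a) - trace(a^-1 b^-1 a) = x*z - y
so trace(a^-3 b^-1) = trace(b^-1 a^-2) trace(a) - trace(b^-1 a^-1) = x^2*z - x*y - z
trace(a^-2) = trace(a^-1) trace(a) - trace(1)   [inverse elimination on a] = x^2 - 2
reduce: trace(a^-3) = trace(a^-2) trace(a) - trace(a^-1)   [inverse elimination on a] = x^3 - 3*x
assemble the triple (trace(r) - 2; trace(r a) - x; trace(r b) - y)

x^2*z - x*y - z - 2; x*z - x - y; x^3 - 3*x - y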